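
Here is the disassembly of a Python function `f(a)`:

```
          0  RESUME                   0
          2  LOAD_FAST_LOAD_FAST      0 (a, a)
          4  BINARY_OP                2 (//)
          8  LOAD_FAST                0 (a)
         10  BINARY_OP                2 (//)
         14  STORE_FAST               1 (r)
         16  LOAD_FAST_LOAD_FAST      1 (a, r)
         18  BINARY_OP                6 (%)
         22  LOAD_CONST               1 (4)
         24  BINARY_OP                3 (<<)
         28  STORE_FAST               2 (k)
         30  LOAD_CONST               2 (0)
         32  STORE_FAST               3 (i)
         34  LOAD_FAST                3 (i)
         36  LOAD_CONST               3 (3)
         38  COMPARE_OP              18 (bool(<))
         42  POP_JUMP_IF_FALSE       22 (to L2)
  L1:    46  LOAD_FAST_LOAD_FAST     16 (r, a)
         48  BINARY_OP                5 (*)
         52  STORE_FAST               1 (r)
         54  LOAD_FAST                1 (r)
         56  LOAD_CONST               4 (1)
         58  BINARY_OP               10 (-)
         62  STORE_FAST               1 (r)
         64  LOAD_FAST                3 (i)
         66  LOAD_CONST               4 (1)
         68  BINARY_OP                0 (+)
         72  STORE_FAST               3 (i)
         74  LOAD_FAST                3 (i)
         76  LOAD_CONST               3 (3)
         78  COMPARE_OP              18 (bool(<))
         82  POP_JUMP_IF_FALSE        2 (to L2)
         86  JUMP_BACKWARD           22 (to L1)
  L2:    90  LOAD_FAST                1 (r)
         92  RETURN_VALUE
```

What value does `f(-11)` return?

LOAD_FAST_LOAD_FAST a,a → push -11,-11. Stack: [-11, -11]
BINARY_OP // → -11 // -11 = 1. Stack: [1]
LOAD_FAST a → push -11. Stack: [1, -11]
BINARY_OP // → 1 // -11 = -1. Stack: [-1]
STORE_FAST r → r=-1. Stack: []
LOAD_FAST_LOAD_FAST a,r → push -11,-1. Stack: [-11, -1]
BINARY_OP % → -11 % -1 = 0. Stack: [0]
LOAD_CONST → push 4. Stack: [0, 4]
BINARY_OP << → 0 << 4 = 0. Stack: [0]
STORE_FAST k → k=0. Stack: []
LOAD_CONST → push 0. Stack: [0]
STORE_FAST i → i=0. Stack: []
LOAD_FAST i → push 0. Stack: [0]
LOAD_CONST → push 3. Stack: [0, 3]
COMPARE_OP bool(<) → 0 vs 3 = True. Stack: [True]
POP_JUMP_IF_FALSE → pop True; no jump. Stack: []
LOAD_FAST_LOAD_FAST r,a → push -1,-11. Stack: [-1, -11]
BINARY_OP * → -1 * -11 = 11. Stack: [11]
STORE_FAST r → r=11. Stack: []
LOAD_FAST r → push 11. Stack: [11]
LOAD_CONST → push 1. Stack: [11, 1]
BINARY_OP - → 11 - 1 = 10. Stack: [10]
STORE_FAST r → r=10. Stack: []
LOAD_FAST i → push 0. Stack: [0]
LOAD_CONST → push 1. Stack: [0, 1]
BINARY_OP + → 0 + 1 = 1. Stack: [1]
STORE_FAST i → i=1. Stack: []
LOAD_FAST i → push 1. Stack: [1]
LOAD_CONST → push 3. Stack: [1, 3]
COMPARE_OP bool(<) → 1 vs 3 = True. Stack: [True]
POP_JUMP_IF_FALSE → pop True; no jump. Stack: []
LOAD_FAST_LOAD_FAST r,a → push 10,-11. Stack: [10, -11]
BINARY_OP * → 10 * -11 = -110. Stack: [-110]
STORE_FAST r → r=-110. Stack: []
LOAD_FAST r → push -110. Stack: [-110]
LOAD_CONST → push 1. Stack: [-110, 1]
BINARY_OP - → -110 - 1 = -111. Stack: [-111]
STORE_FAST r → r=-111. Stack: []
LOAD_FAST i → push 1. Stack: [1]
LOAD_CONST → push 1. Stack: [1, 1]
BINARY_OP + → 1 + 1 = 2. Stack: [2]
STORE_FAST i → i=2. Stack: []
LOAD_FAST i → push 2. Stack: [2]
LOAD_CONST → push 3. Stack: [2, 3]
COMPARE_OP bool(<) → 2 vs 3 = True. Stack: [True]
POP_JUMP_IF_FALSE → pop True; no jump. Stack: []
LOAD_FAST_LOAD_FAST r,a → push -111,-11. Stack: [-111, -11]
BINARY_OP * → -111 * -11 = 1221. Stack: [1221]
STORE_FAST r → r=1221. Stack: []
LOAD_FAST r → push 1221. Stack: [1221]
LOAD_CONST → push 1. Stack: [1221, 1]
BINARY_OP - → 1221 - 1 = 1220. Stack: [1220]
STORE_FAST r → r=1220. Stack: []
LOAD_FAST i → push 2. Stack: [2]
LOAD_CONST → push 1. Stack: [2, 1]
BINARY_OP + → 2 + 1 = 3. Stack: [3]
STORE_FAST i → i=3. Stack: []
LOAD_FAST i → push 3. Stack: [3]
LOAD_CONST → push 3. Stack: [3, 3]
COMPARE_OP bool(<) → 3 vs 3 = False. Stack: [False]
POP_JUMP_IF_FALSE → pop False; jump. Stack: []
LOAD_FAST r → push 1220. Stack: [1220]
RETURN_VALUE → return 1220.

1220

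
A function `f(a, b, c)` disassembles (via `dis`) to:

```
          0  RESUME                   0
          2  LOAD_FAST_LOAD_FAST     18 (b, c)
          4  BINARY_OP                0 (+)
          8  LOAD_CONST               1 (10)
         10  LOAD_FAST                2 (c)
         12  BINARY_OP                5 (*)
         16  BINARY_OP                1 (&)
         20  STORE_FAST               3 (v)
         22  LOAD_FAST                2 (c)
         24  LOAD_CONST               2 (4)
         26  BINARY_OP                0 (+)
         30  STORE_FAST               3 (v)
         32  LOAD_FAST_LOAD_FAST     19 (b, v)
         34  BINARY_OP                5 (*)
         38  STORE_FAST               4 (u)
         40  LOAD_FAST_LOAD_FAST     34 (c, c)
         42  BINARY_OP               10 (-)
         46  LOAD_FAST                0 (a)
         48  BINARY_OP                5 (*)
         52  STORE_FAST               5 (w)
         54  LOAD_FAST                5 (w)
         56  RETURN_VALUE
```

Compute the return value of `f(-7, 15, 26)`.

LOAD_FAST_LOAD_FAST b,c → push 15,26. Stack: [15, 26]
BINARY_OP + → 15 + 26 = 41. Stack: [41]
LOAD_CONST → push 10. Stack: [41, 10]
LOAD_FAST c → push 26. Stack: [41, 10, 26]
BINARY_OP * → 10 * 26 = 260. Stack: [41, 260]
BINARY_OP & → 41 & 260 = 0. Stack: [0]
STORE_FAST v → v=0. Stack: []
LOAD_FAST c → push 26. Stack: [26]
LOAD_CONST → push 4. Stack: [26, 4]
BINARY_OP + → 26 + 4 = 30. Stack: [30]
STORE_FAST v → v=30. Stack: []
LOAD_FAST_LOAD_FAST b,v → push 15,30. Stack: [15, 30]
BINARY_OP * → 15 * 30 = 450. Stack: [450]
STORE_FAST u → u=450. Stack: []
LOAD_FAST_LOAD_FAST c,c → push 26,26. Stack: [26, 26]
BINARY_OP - → 26 - 26 = 0. Stack: [0]
LOAD_FAST a → push -7. Stack: [0, -7]
BINARY_OP * → 0 * -7 = 0. Stack: [0]
STORE_FAST w → w=0. Stack: []
LOAD_FAST w → push 0. Stack: [0]
RETURN_VALUE → return 0.

0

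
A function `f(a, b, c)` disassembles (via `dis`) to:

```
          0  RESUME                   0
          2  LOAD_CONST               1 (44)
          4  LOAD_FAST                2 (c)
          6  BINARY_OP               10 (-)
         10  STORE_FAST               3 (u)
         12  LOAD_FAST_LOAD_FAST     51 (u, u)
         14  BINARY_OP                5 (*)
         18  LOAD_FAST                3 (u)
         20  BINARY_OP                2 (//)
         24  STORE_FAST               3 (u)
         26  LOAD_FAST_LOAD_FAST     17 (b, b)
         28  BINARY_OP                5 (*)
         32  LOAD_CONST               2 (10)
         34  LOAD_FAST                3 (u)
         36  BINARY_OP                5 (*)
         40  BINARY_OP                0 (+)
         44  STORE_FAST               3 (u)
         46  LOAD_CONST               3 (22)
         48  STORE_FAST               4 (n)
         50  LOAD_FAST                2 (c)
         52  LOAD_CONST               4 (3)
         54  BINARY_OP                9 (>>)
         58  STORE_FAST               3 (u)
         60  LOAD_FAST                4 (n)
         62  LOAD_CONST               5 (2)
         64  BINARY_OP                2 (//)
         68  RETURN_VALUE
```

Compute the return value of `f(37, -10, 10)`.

LOAD_CONST → push 44. Stack: [44]
LOAD_FAST c → push 10. Stack: [44, 10]
BINARY_OP - → 44 - 10 = 34. Stack: [34]
STORE_FAST u → u=34. Stack: []
LOAD_FAST_LOAD_FAST u,u → push 34,34. Stack: [34, 34]
BINARY_OP * → 34 * 34 = 1156. Stack: [1156]
LOAD_FAST u → push 34. Stack: [1156, 34]
BINARY_OP // → 1156 // 34 = 34. Stack: [34]
STORE_FAST u → u=34. Stack: []
LOAD_FAST_LOAD_FAST b,b → push -10,-10. Stack: [-10, -10]
BINARY_OP * → -10 * -10 = 100. Stack: [100]
LOAD_CONST → push 10. Stack: [100, 10]
LOAD_FAST u → push 34. Stack: [100, 10, 34]
BINARY_OP * → 10 * 34 = 340. Stack: [100, 340]
BINARY_OP + → 100 + 340 = 440. Stack: [440]
STORE_FAST u → u=440. Stack: []
LOAD_CONST → push 22. Stack: [22]
STORE_FAST n → n=22. Stack: []
LOAD_FAST c → push 10. Stack: [10]
LOAD_CONST → push 3. Stack: [10, 3]
BINARY_OP >> → 10 >> 3 = 1. Stack: [1]
STORE_FAST u → u=1. Stack: []
LOAD_FAST n → push 22. Stack: [22]
LOAD_CONST → push 2. Stack: [22, 2]
BINARY_OP // → 22 // 2 = 11. Stack: [11]
RETURN_VALUE → return 11.

11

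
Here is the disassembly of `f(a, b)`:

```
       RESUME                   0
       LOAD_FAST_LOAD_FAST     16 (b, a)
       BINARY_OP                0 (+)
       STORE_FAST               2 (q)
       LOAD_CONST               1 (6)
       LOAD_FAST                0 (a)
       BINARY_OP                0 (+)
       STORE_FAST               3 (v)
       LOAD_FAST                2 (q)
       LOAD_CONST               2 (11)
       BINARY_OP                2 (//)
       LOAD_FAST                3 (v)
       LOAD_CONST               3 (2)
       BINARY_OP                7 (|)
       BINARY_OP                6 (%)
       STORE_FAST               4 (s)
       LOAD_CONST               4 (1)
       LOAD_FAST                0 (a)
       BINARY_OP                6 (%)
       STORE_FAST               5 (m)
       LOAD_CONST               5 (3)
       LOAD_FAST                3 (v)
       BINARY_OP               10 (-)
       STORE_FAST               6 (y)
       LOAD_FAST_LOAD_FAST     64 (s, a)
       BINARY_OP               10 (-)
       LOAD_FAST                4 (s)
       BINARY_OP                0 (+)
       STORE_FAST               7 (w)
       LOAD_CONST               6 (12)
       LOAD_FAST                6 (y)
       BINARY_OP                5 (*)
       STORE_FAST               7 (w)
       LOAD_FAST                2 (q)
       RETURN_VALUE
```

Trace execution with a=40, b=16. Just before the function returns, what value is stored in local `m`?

LOAD_FAST_LOAD_FAST b,a → push 16,40. Stack: [16, 40]
BINARY_OP + → 16 + 40 = 56. Stack: [56]
STORE_FAST q → q=56. Stack: []
LOAD_CONST → push 6. Stack: [6]
LOAD_FAST a → push 40. Stack: [6, 40]
BINARY_OP + → 6 + 40 = 46. Stack: [46]
STORE_FAST v → v=46. Stack: []
LOAD_FAST q → push 56. Stack: [56]
LOAD_CONST → push 11. Stack: [56, 11]
BINARY_OP // → 56 // 11 = 5. Stack: [5]
LOAD_FAST v → push 46. Stack: [5, 46]
LOAD_CONST → push 2. Stack: [5, 46, 2]
BINARY_OP | → 46 | 2 = 46. Stack: [5, 46]
BINARY_OP % → 5 % 46 = 5. Stack: [5]
STORE_FAST s → s=5. Stack: []
LOAD_CONST → push 1. Stack: [1]
LOAD_FAST a → push 40. Stack: [1, 40]
BINARY_OP % → 1 % 40 = 1. Stack: [1]
STORE_FAST m → m=1. Stack: []
LOAD_CONST → push 3. Stack: [3]
LOAD_FAST v → push 46. Stack: [3, 46]
BINARY_OP - → 3 - 46 = -43. Stack: [-43]
STORE_FAST y → y=-43. Stack: []
LOAD_FAST_LOAD_FAST s,a → push 5,40. Stack: [5, 40]
BINARY_OP - → 5 - 40 = -35. Stack: [-35]
LOAD_FAST s → push 5. Stack: [-35, 5]
BINARY_OP + → -35 + 5 = -30. Stack: [-30]
STORE_FAST w → w=-30. Stack: []
LOAD_CONST → push 12. Stack: [12]
LOAD_FAST y → push -43. Stack: [12, -43]
BINARY_OP * → 12 * -43 = -516. Stack: [-516]
STORE_FAST w → w=-516. Stack: []
LOAD_FAST q → push 56. Stack: [56]
RETURN_VALUE → return 56.

1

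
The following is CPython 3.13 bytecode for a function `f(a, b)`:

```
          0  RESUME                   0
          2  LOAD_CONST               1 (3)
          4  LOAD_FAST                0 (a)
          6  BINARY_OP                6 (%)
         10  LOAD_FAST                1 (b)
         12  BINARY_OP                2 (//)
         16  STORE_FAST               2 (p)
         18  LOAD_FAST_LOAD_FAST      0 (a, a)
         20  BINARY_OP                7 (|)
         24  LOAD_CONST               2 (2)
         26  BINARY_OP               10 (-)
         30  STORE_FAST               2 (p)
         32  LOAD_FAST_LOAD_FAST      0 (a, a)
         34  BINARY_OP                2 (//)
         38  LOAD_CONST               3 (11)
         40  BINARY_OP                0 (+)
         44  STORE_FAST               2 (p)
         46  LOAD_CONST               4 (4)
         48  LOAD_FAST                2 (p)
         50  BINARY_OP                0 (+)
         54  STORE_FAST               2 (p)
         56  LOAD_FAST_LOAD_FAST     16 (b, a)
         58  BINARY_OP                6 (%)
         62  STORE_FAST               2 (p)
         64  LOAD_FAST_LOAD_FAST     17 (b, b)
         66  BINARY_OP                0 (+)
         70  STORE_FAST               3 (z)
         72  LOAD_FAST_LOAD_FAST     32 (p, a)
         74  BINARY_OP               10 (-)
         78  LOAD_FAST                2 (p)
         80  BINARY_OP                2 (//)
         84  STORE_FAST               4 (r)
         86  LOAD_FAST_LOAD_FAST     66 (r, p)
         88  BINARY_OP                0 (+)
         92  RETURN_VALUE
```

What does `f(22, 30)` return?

6

LOAD_CONST → push 3. Stack: [3]
LOAD_FAST a → push 22. Stack: [3, 22]
BINARY_OP % → 3 % 22 = 3. Stack: [3]
LOAD_FAST b → push 30. Stack: [3, 30]
BINARY_OP // → 3 // 30 = 0. Stack: [0]
STORE_FAST p → p=0. Stack: []
LOAD_FAST_LOAD_FAST a,a → push 22,22. Stack: [22, 22]
BINARY_OP | → 22 | 22 = 22. Stack: [22]
LOAD_CONST → push 2. Stack: [22, 2]
BINARY_OP - → 22 - 2 = 20. Stack: [20]
STORE_FAST p → p=20. Stack: []
LOAD_FAST_LOAD_FAST a,a → push 22,22. Stack: [22, 22]
BINARY_OP // → 22 // 22 = 1. Stack: [1]
LOAD_CONST → push 11. Stack: [1, 11]
BINARY_OP + → 1 + 11 = 12. Stack: [12]
STORE_FAST p → p=12. Stack: []
LOAD_CONST → push 4. Stack: [4]
LOAD_FAST p → push 12. Stack: [4, 12]
BINARY_OP + → 4 + 12 = 16. Stack: [16]
STORE_FAST p → p=16. Stack: []
LOAD_FAST_LOAD_FAST b,a → push 30,22. Stack: [30, 22]
BINARY_OP % → 30 % 22 = 8. Stack: [8]
STORE_FAST p → p=8. Stack: []
LOAD_FAST_LOAD_FAST b,b → push 30,30. Stack: [30, 30]
BINARY_OP + → 30 + 30 = 60. Stack: [60]
STORE_FAST z → z=60. Stack: []
LOAD_FAST_LOAD_FAST p,a → push 8,22. Stack: [8, 22]
BINARY_OP - → 8 - 22 = -14. Stack: [-14]
LOAD_FAST p → push 8. Stack: [-14, 8]
BINARY_OP // → -14 // 8 = -2. Stack: [-2]
STORE_FAST r → r=-2. Stack: []
LOAD_FAST_LOAD_FAST r,p → push -2,8. Stack: [-2, 8]
BINARY_OP + → -2 + 8 = 6. Stack: [6]
RETURN_VALUE → return 6.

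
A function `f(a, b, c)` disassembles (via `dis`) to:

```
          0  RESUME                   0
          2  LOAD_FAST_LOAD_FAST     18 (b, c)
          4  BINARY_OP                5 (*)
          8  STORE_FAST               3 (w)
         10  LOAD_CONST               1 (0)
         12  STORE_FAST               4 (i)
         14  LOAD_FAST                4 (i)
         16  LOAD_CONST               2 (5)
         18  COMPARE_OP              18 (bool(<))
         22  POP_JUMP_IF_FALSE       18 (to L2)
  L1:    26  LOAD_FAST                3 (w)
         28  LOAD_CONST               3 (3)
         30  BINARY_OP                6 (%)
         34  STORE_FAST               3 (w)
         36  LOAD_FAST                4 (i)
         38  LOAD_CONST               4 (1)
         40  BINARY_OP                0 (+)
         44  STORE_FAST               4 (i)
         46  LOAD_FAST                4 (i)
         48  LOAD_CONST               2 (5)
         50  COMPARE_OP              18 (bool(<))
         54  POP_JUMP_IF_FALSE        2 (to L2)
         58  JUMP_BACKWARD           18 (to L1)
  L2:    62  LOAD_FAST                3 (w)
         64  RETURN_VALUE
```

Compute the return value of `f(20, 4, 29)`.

2

LOAD_FAST_LOAD_FAST b,c → push 4,29
BINARY_OP * → 4 * 29 = 116
STORE_FAST w → w=116
LOAD_CONST → push 0
STORE_FAST i → i=0
LOAD_FAST i → push 0
LOAD_CONST → push 5
COMPARE_OP bool(<) → 0 vs 5 = True
POP_JUMP_IF_FALSE → pop True; no jump
LOAD_FAST w → push 116
LOAD_CONST → push 3
BINARY_OP % → 116 % 3 = 2
STORE_FAST w → w=2
LOAD_FAST i → push 0
LOAD_CONST → push 1
BINARY_OP + → 0 + 1 = 1
STORE_FAST i → i=1
LOAD_FAST i → push 1
LOAD_CONST → push 5
COMPARE_OP bool(<) → 1 vs 5 = True
POP_JUMP_IF_FALSE → pop True; no jump
LOAD_FAST w → push 2
LOAD_CONST → push 3
BINARY_OP % → 2 % 3 = 2
STORE_FAST w → w=2
LOAD_FAST i → push 1
LOAD_CONST → push 1
BINARY_OP + → 1 + 1 = 2
STORE_FAST i → i=2
LOAD_FAST i → push 2
LOAD_CONST → push 5
COMPARE_OP bool(<) → 2 vs 5 = True
POP_JUMP_IF_FALSE → pop True; no jump
LOAD_FAST w → push 2
LOAD_CONST → push 3
BINARY_OP % → 2 % 3 = 2
STORE_FAST w → w=2
LOAD_FAST i → push 2
LOAD_CONST → push 1
BINARY_OP + → 2 + 1 = 3
STORE_FAST i → i=3
LOAD_FAST i → push 3
LOAD_CONST → push 5
COMPARE_OP bool(<) → 3 vs 5 = True
POP_JUMP_IF_FALSE → pop True; no jump
LOAD_FAST w → push 2
LOAD_CONST → push 3
BINARY_OP % → 2 % 3 = 2
STORE_FAST w → w=2
LOAD_FAST i → push 3
LOAD_CONST → push 1
BINARY_OP + → 3 + 1 = 4
STORE_FAST i → i=4
LOAD_FAST i → push 4
LOAD_CONST → push 5
COMPARE_OP bool(<) → 4 vs 5 = True
POP_JUMP_IF_FALSE → pop True; no jump
LOAD_FAST w → push 2
LOAD_CONST → push 3
BINARY_OP % → 2 % 3 = 2
STORE_FAST w → w=2
LOAD_FAST i → push 4
LOAD_CONST → push 1
BINARY_OP + → 4 + 1 = 5
STORE_FAST i → i=5
LOAD_FAST i → push 5
LOAD_CONST → push 5
COMPARE_OP bool(<) → 5 vs 5 = False
POP_JUMP_IF_FALSE → pop False; jump
LOAD_FAST w → push 2
RETURN_VALUE → return 2.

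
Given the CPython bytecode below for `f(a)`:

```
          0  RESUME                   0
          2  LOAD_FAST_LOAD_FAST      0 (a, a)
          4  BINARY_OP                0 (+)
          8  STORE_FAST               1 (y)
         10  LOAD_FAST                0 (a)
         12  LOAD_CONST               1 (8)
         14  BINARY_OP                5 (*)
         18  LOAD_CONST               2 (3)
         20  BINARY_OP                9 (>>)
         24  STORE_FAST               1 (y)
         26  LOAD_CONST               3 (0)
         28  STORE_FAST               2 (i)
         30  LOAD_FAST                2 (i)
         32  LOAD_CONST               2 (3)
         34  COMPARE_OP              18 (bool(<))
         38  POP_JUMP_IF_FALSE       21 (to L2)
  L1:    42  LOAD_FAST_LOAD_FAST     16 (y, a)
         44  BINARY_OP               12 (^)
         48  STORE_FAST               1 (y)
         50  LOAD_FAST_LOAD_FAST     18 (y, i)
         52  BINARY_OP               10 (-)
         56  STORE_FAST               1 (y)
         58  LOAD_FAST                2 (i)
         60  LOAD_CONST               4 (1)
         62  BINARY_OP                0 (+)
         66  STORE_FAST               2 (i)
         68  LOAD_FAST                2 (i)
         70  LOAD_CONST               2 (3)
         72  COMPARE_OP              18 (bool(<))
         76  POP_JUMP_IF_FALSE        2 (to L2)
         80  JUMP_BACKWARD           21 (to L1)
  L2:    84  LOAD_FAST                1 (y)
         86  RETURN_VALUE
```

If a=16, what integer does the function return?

LOAD_FAST_LOAD_FAST a,a → push 16,16. Stack: [16, 16]
BINARY_OP + → 16 + 16 = 32. Stack: [32]
STORE_FAST y → y=32. Stack: []
LOAD_FAST a → push 16. Stack: [16]
LOAD_CONST → push 8. Stack: [16, 8]
BINARY_OP * → 16 * 8 = 128. Stack: [128]
LOAD_CONST → push 3. Stack: [128, 3]
BINARY_OP >> → 128 >> 3 = 16. Stack: [16]
STORE_FAST y → y=16. Stack: []
LOAD_CONST → push 0. Stack: [0]
STORE_FAST i → i=0. Stack: []
LOAD_FAST i → push 0. Stack: [0]
LOAD_CONST → push 3. Stack: [0, 3]
COMPARE_OP bool(<) → 0 vs 3 = True. Stack: [True]
POP_JUMP_IF_FALSE → pop True; no jump. Stack: []
LOAD_FAST_LOAD_FAST y,a → push 16,16. Stack: [16, 16]
BINARY_OP ^ → 16 ^ 16 = 0. Stack: [0]
STORE_FAST y → y=0. Stack: []
LOAD_FAST_LOAD_FAST y,i → push 0,0. Stack: [0, 0]
BINARY_OP - → 0 - 0 = 0. Stack: [0]
STORE_FAST y → y=0. Stack: []
LOAD_FAST i → push 0. Stack: [0]
LOAD_CONST → push 1. Stack: [0, 1]
BINARY_OP + → 0 + 1 = 1. Stack: [1]
STORE_FAST i → i=1. Stack: []
LOAD_FAST i → push 1. Stack: [1]
LOAD_CONST → push 3. Stack: [1, 3]
COMPARE_OP bool(<) → 1 vs 3 = True. Stack: [True]
POP_JUMP_IF_FALSE → pop True; no jump. Stack: []
LOAD_FAST_LOAD_FAST y,a → push 0,16. Stack: [0, 16]
BINARY_OP ^ → 0 ^ 16 = 16. Stack: [16]
STORE_FAST y → y=16. Stack: []
LOAD_FAST_LOAD_FAST y,i → push 16,1. Stack: [16, 1]
BINARY_OP - → 16 - 1 = 15. Stack: [15]
STORE_FAST y → y=15. Stack: []
LOAD_FAST i → push 1. Stack: [1]
LOAD_CONST → push 1. Stack: [1, 1]
BINARY_OP + → 1 + 1 = 2. Stack: [2]
STORE_FAST i → i=2. Stack: []
LOAD_FAST i → push 2. Stack: [2]
LOAD_CONST → push 3. Stack: [2, 3]
COMPARE_OP bool(<) → 2 vs 3 = True. Stack: [True]
POP_JUMP_IF_FALSE → pop True; no jump. Stack: []
LOAD_FAST_LOAD_FAST y,a → push 15,16. Stack: [15, 16]
BINARY_OP ^ → 15 ^ 16 = 31. Stack: [31]
STORE_FAST y → y=31. Stack: []
LOAD_FAST_LOAD_FAST y,i → push 31,2. Stack: [31, 2]
BINARY_OP - → 31 - 2 = 29. Stack: [29]
STORE_FAST y → y=29. Stack: []
LOAD_FAST i → push 2. Stack: [2]
LOAD_CONST → push 1. Stack: [2, 1]
BINARY_OP + → 2 + 1 = 3. Stack: [3]
STORE_FAST i → i=3. Stack: []
LOAD_FAST i → push 3. Stack: [3]
LOAD_CONST → push 3. Stack: [3, 3]
COMPARE_OP bool(<) → 3 vs 3 = False. Stack: [False]
POP_JUMP_IF_FALSE → pop False; jump. Stack: []
LOAD_FAST y → push 29. Stack: [29]
RETURN_VALUE → return 29.

29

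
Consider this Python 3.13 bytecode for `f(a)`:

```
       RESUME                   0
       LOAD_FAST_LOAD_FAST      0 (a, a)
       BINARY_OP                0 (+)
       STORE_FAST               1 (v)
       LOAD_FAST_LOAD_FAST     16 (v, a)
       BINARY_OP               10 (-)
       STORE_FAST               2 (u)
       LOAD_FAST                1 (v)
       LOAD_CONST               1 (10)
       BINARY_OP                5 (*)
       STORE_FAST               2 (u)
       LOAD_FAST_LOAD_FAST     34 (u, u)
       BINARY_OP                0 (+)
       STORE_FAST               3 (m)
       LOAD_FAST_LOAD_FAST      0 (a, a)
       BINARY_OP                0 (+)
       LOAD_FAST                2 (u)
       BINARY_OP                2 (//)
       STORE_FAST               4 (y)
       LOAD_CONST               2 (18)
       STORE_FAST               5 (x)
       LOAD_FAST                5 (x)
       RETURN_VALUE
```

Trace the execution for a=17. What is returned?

LOAD_FAST_LOAD_FAST a,a → push 17,17. Stack: [17, 17]
BINARY_OP + → 17 + 17 = 34. Stack: [34]
STORE_FAST v → v=34. Stack: []
LOAD_FAST_LOAD_FAST v,a → push 34,17. Stack: [34, 17]
BINARY_OP - → 34 - 17 = 17. Stack: [17]
STORE_FAST u → u=17. Stack: []
LOAD_FAST v → push 34. Stack: [34]
LOAD_CONST → push 10. Stack: [34, 10]
BINARY_OP * → 34 * 10 = 340. Stack: [340]
STORE_FAST u → u=340. Stack: []
LOAD_FAST_LOAD_FAST u,u → push 340,340. Stack: [340, 340]
BINARY_OP + → 340 + 340 = 680. Stack: [680]
STORE_FAST m → m=680. Stack: []
LOAD_FAST_LOAD_FAST a,a → push 17,17. Stack: [17, 17]
BINARY_OP + → 17 + 17 = 34. Stack: [34]
LOAD_FAST u → push 340. Stack: [34, 340]
BINARY_OP // → 34 // 340 = 0. Stack: [0]
STORE_FAST y → y=0. Stack: []
LOAD_CONST → push 18. Stack: [18]
STORE_FAST x → x=18. Stack: []
LOAD_FAST x → push 18. Stack: [18]
RETURN_VALUE → return 18.

18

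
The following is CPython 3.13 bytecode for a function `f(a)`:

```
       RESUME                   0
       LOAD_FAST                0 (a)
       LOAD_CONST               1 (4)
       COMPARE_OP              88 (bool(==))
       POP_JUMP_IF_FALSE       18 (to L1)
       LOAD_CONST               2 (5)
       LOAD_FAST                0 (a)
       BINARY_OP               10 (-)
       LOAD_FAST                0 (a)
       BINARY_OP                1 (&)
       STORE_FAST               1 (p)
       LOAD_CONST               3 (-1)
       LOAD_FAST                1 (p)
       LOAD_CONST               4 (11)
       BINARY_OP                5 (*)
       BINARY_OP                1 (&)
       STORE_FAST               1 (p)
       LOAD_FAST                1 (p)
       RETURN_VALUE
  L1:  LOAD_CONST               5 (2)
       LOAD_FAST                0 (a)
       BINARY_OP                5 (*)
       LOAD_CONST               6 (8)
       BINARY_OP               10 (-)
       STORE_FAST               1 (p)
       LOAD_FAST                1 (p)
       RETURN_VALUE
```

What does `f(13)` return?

18

LOAD_FAST a → push 13. Stack: [13]
LOAD_CONST → push 4. Stack: [13, 4]
COMPARE_OP bool(==) → 13 vs 4 = False. Stack: [False]
POP_JUMP_IF_FALSE → pop False; jump. Stack: []
LOAD_CONST → push 2. Stack: [2]
LOAD_FAST a → push 13. Stack: [2, 13]
BINARY_OP * → 2 * 13 = 26. Stack: [26]
LOAD_CONST → push 8. Stack: [26, 8]
BINARY_OP - → 26 - 8 = 18. Stack: [18]
STORE_FAST p → p=18. Stack: []
LOAD_FAST p → push 18. Stack: [18]
RETURN_VALUE → return 18.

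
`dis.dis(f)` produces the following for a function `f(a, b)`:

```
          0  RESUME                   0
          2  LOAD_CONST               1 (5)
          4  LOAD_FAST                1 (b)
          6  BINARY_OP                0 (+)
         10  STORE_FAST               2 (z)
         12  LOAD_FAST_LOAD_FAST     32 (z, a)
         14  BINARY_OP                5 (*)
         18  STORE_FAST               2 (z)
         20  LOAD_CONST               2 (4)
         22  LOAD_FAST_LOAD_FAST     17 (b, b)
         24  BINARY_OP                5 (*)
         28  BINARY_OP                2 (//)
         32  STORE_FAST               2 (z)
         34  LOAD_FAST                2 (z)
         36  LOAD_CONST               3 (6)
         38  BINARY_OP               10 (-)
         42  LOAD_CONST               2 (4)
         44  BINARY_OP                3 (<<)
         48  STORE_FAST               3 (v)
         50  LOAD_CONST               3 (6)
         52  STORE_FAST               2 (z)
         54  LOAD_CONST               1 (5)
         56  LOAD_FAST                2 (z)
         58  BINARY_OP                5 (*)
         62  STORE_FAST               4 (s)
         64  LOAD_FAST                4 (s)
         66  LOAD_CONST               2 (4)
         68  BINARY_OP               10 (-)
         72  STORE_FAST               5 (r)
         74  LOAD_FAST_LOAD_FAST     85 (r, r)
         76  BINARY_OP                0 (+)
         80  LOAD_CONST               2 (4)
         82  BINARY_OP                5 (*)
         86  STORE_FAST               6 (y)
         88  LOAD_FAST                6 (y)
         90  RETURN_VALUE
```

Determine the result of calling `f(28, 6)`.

LOAD_CONST → push 5. Stack: [5]
LOAD_FAST b → push 6. Stack: [5, 6]
BINARY_OP + → 5 + 6 = 11. Stack: [11]
STORE_FAST z → z=11. Stack: []
LOAD_FAST_LOAD_FAST z,a → push 11,28. Stack: [11, 28]
BINARY_OP * → 11 * 28 = 308. Stack: [308]
STORE_FAST z → z=308. Stack: []
LOAD_CONST → push 4. Stack: [4]
LOAD_FAST_LOAD_FAST b,b → push 6,6. Stack: [4, 6, 6]
BINARY_OP * → 6 * 6 = 36. Stack: [4, 36]
BINARY_OP // → 4 // 36 = 0. Stack: [0]
STORE_FAST z → z=0. Stack: []
LOAD_FAST z → push 0. Stack: [0]
LOAD_CONST → push 6. Stack: [0, 6]
BINARY_OP - → 0 - 6 = -6. Stack: [-6]
LOAD_CONST → push 4. Stack: [-6, 4]
BINARY_OP << → -6 << 4 = -96. Stack: [-96]
STORE_FAST v → v=-96. Stack: []
LOAD_CONST → push 6. Stack: [6]
STORE_FAST z → z=6. Stack: []
LOAD_CONST → push 5. Stack: [5]
LOAD_FAST z → push 6. Stack: [5, 6]
BINARY_OP * → 5 * 6 = 30. Stack: [30]
STORE_FAST s → s=30. Stack: []
LOAD_FAST s → push 30. Stack: [30]
LOAD_CONST → push 4. Stack: [30, 4]
BINARY_OP - → 30 - 4 = 26. Stack: [26]
STORE_FAST r → r=26. Stack: []
LOAD_FAST_LOAD_FAST r,r → push 26,26. Stack: [26, 26]
BINARY_OP + → 26 + 26 = 52. Stack: [52]
LOAD_CONST → push 4. Stack: [52, 4]
BINARY_OP * → 52 * 4 = 208. Stack: [208]
STORE_FAST y → y=208. Stack: []
LOAD_FAST y → push 208. Stack: [208]
RETURN_VALUE → return 208.

208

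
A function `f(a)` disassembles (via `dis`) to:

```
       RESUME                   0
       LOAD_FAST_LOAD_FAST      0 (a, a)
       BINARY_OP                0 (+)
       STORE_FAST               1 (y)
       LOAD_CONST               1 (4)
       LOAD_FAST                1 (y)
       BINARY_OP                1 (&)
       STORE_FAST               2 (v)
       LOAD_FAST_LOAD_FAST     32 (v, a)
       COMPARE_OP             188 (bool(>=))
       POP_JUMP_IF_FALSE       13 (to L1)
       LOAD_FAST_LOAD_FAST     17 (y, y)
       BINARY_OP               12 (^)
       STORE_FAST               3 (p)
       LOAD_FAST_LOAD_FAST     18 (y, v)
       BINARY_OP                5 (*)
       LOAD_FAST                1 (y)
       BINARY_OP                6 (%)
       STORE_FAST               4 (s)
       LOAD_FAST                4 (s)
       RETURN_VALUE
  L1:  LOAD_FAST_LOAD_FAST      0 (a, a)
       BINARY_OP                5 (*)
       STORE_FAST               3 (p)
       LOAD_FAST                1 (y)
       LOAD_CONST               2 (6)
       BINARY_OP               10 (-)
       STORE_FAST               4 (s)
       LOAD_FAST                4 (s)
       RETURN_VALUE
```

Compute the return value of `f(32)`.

58

LOAD_FAST_LOAD_FAST a,a → push 32,32. Stack: [32, 32]
BINARY_OP + → 32 + 32 = 64. Stack: [64]
STORE_FAST y → y=64. Stack: []
LOAD_CONST → push 4. Stack: [4]
LOAD_FAST y → push 64. Stack: [4, 64]
BINARY_OP & → 4 & 64 = 0. Stack: [0]
STORE_FAST v → v=0. Stack: []
LOAD_FAST_LOAD_FAST v,a → push 0,32. Stack: [0, 32]
COMPARE_OP bool(>=) → 0 vs 32 = False. Stack: [False]
POP_JUMP_IF_FALSE → pop False; jump. Stack: []
LOAD_FAST_LOAD_FAST a,a → push 32,32. Stack: [32, 32]
BINARY_OP * → 32 * 32 = 1024. Stack: [1024]
STORE_FAST p → p=1024. Stack: []
LOAD_FAST y → push 64. Stack: [64]
LOAD_CONST → push 6. Stack: [64, 6]
BINARY_OP - → 64 - 6 = 58. Stack: [58]
STORE_FAST s → s=58. Stack: []
LOAD_FAST s → push 58. Stack: [58]
RETURN_VALUE → return 58.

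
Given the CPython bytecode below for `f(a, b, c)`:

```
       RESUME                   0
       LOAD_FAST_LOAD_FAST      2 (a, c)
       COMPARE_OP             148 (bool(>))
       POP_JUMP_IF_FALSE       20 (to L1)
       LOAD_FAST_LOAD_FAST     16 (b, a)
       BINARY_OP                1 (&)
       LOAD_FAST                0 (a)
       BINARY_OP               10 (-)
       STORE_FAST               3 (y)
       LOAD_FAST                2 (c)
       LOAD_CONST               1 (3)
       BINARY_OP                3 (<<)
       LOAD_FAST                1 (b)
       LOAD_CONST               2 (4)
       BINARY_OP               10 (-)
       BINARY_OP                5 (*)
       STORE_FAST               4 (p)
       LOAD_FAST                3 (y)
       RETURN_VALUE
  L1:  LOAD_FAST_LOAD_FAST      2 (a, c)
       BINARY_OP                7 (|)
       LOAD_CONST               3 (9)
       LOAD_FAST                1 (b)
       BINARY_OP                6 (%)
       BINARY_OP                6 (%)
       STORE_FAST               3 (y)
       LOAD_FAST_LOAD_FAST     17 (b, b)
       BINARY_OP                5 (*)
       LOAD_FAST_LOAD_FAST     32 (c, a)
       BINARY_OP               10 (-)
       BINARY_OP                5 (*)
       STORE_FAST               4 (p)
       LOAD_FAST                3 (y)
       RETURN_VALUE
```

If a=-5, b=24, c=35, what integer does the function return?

4

LOAD_FAST_LOAD_FAST a,c → push -5,35. Stack: [-5, 35]
COMPARE_OP bool(>) → -5 vs 35 = False. Stack: [False]
POP_JUMP_IF_FALSE → pop False; jump. Stack: []
LOAD_FAST_LOAD_FAST a,c → push -5,35. Stack: [-5, 35]
BINARY_OP | → -5 | 35 = -5. Stack: [-5]
LOAD_CONST → push 9. Stack: [-5, 9]
LOAD_FAST b → push 24. Stack: [-5, 9, 24]
BINARY_OP % → 9 % 24 = 9. Stack: [-5, 9]
BINARY_OP % → -5 % 9 = 4. Stack: [4]
STORE_FAST y → y=4. Stack: []
LOAD_FAST_LOAD_FAST b,b → push 24,24. Stack: [24, 24]
BINARY_OP * → 24 * 24 = 576. Stack: [576]
LOAD_FAST_LOAD_FAST c,a → push 35,-5. Stack: [576, 35, -5]
BINARY_OP - → 35 - -5 = 40. Stack: [576, 40]
BINARY_OP * → 576 * 40 = 23040. Stack: [23040]
STORE_FAST p → p=23040. Stack: []
LOAD_FAST y → push 4. Stack: [4]
RETURN_VALUE → return 4.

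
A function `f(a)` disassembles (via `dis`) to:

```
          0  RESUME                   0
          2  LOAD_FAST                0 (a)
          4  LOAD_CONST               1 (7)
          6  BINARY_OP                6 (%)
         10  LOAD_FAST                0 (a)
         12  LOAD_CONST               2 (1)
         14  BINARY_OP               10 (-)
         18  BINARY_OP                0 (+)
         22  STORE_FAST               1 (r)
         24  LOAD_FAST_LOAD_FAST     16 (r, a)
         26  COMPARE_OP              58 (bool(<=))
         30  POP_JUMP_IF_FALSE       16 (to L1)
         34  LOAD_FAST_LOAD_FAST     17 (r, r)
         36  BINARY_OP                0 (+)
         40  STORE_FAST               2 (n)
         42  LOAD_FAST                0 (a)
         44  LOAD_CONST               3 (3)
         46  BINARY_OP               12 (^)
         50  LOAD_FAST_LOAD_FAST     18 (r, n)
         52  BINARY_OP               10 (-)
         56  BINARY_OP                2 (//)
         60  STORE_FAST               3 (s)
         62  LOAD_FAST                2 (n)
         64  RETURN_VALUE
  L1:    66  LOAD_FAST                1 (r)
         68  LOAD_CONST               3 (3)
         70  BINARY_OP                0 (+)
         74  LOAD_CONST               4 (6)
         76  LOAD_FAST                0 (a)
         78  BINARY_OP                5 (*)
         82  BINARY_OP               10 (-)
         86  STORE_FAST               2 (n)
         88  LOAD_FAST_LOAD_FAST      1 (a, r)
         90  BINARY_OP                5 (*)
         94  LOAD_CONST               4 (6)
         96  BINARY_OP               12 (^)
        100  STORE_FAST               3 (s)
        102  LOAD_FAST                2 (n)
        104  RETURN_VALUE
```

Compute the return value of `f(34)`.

-162

LOAD_FAST a → push 34. Stack: [34]
LOAD_CONST → push 7. Stack: [34, 7]
BINARY_OP % → 34 % 7 = 6. Stack: [6]
LOAD_FAST a → push 34. Stack: [6, 34]
LOAD_CONST → push 1. Stack: [6, 34, 1]
BINARY_OP - → 34 - 1 = 33. Stack: [6, 33]
BINARY_OP + → 6 + 33 = 39. Stack: [39]
STORE_FAST r → r=39. Stack: []
LOAD_FAST_LOAD_FAST r,a → push 39,34. Stack: [39, 34]
COMPARE_OP bool(<=) → 39 vs 34 = False. Stack: [False]
POP_JUMP_IF_FALSE → pop False; jump. Stack: []
LOAD_FAST r → push 39. Stack: [39]
LOAD_CONST → push 3. Stack: [39, 3]
BINARY_OP + → 39 + 3 = 42. Stack: [42]
LOAD_CONST → push 6. Stack: [42, 6]
LOAD_FAST a → push 34. Stack: [42, 6, 34]
BINARY_OP * → 6 * 34 = 204. Stack: [42, 204]
BINARY_OP - → 42 - 204 = -162. Stack: [-162]
STORE_FAST n → n=-162. Stack: []
LOAD_FAST_LOAD_FAST a,r → push 34,39. Stack: [34, 39]
BINARY_OP * → 34 * 39 = 1326. Stack: [1326]
LOAD_CONST → push 6. Stack: [1326, 6]
BINARY_OP ^ → 1326 ^ 6 = 1320. Stack: [1320]
STORE_FAST s → s=1320. Stack: []
LOAD_FAST n → push -162. Stack: [-162]
RETURN_VALUE → return -162.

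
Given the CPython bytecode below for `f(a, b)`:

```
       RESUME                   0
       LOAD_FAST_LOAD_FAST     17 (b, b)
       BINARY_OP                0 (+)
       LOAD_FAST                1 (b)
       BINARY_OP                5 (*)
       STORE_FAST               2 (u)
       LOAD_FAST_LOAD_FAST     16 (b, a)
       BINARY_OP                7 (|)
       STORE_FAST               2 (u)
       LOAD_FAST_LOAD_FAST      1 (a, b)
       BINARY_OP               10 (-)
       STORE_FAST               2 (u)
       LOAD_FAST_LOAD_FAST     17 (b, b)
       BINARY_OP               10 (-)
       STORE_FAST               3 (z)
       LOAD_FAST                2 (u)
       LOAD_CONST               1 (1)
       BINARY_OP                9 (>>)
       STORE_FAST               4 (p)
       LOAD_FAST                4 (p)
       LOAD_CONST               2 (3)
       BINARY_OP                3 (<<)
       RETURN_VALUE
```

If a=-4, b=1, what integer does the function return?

LOAD_FAST_LOAD_FAST b,b → push 1,1. Stack: [1, 1]
BINARY_OP + → 1 + 1 = 2. Stack: [2]
LOAD_FAST b → push 1. Stack: [2, 1]
BINARY_OP * → 2 * 1 = 2. Stack: [2]
STORE_FAST u → u=2. Stack: []
LOAD_FAST_LOAD_FAST b,a → push 1,-4. Stack: [1, -4]
BINARY_OP | → 1 | -4 = -3. Stack: [-3]
STORE_FAST u → u=-3. Stack: []
LOAD_FAST_LOAD_FAST a,b → push -4,1. Stack: [-4, 1]
BINARY_OP - → -4 - 1 = -5. Stack: [-5]
STORE_FAST u → u=-5. Stack: []
LOAD_FAST_LOAD_FAST b,b → push 1,1. Stack: [1, 1]
BINARY_OP - → 1 - 1 = 0. Stack: [0]
STORE_FAST z → z=0. Stack: []
LOAD_FAST u → push -5. Stack: [-5]
LOAD_CONST → push 1. Stack: [-5, 1]
BINARY_OP >> → -5 >> 1 = -3. Stack: [-3]
STORE_FAST p → p=-3. Stack: []
LOAD_FAST p → push -3. Stack: [-3]
LOAD_CONST → push 3. Stack: [-3, 3]
BINARY_OP << → -3 << 3 = -24. Stack: [-24]
RETURN_VALUE → return -24.

-24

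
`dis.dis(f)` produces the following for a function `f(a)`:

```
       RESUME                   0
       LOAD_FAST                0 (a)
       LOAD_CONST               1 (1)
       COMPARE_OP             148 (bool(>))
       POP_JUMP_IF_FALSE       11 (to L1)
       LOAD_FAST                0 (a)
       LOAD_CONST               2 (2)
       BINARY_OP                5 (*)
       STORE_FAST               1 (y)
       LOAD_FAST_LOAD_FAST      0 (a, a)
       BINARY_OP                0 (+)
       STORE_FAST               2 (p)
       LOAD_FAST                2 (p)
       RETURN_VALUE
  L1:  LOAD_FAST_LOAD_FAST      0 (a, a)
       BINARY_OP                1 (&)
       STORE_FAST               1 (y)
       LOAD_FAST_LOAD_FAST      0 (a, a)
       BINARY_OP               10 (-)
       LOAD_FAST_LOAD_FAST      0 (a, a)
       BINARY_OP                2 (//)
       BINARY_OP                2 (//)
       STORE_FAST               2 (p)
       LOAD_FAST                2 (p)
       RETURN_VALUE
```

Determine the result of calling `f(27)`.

LOAD_FAST a → push 27. Stack: [27]
LOAD_CONST → push 1. Stack: [27, 1]
COMPARE_OP bool(>) → 27 vs 1 = True. Stack: [True]
POP_JUMP_IF_FALSE → pop True; no jump. Stack: []
LOAD_FAST a → push 27. Stack: [27]
LOAD_CONST → push 2. Stack: [27, 2]
BINARY_OP * → 27 * 2 = 54. Stack: [54]
STORE_FAST y → y=54. Stack: []
LOAD_FAST_LOAD_FAST a,a → push 27,27. Stack: [27, 27]
BINARY_OP + → 27 + 27 = 54. Stack: [54]
STORE_FAST p → p=54. Stack: []
LOAD_FAST p → push 54. Stack: [54]
RETURN_VALUE → return 54.

54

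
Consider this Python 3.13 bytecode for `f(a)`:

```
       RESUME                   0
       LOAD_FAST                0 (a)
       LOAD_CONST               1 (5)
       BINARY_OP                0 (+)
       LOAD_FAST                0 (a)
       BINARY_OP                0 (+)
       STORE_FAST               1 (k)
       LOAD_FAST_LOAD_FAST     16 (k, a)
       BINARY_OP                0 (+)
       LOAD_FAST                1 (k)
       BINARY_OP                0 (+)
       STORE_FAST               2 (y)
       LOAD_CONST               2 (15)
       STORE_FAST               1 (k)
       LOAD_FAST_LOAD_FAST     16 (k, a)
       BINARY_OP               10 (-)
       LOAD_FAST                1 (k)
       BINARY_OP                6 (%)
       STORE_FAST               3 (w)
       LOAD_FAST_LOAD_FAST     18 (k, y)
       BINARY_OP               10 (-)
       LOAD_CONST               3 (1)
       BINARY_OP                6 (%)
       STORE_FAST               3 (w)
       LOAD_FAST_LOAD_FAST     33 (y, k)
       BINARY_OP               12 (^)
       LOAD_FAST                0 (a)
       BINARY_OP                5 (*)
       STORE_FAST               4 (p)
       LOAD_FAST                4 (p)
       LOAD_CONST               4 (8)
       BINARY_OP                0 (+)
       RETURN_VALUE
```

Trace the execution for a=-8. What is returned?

LOAD_FAST a → push -8. Stack: [-8]
LOAD_CONST → push 5. Stack: [-8, 5]
BINARY_OP + → -8 + 5 = -3. Stack: [-3]
LOAD_FAST a → push -8. Stack: [-3, -8]
BINARY_OP + → -3 + -8 = -11. Stack: [-11]
STORE_FAST k → k=-11. Stack: []
LOAD_FAST_LOAD_FAST k,a → push -11,-8. Stack: [-11, -8]
BINARY_OP + → -11 + -8 = -19. Stack: [-19]
LOAD_FAST k → push -11. Stack: [-19, -11]
BINARY_OP + → -19 + -11 = -30. Stack: [-30]
STORE_FAST y → y=-30. Stack: []
LOAD_CONST → push 15. Stack: [15]
STORE_FAST k → k=15. Stack: []
LOAD_FAST_LOAD_FAST k,a → push 15,-8. Stack: [15, -8]
BINARY_OP - → 15 - -8 = 23. Stack: [23]
LOAD_FAST k → push 15. Stack: [23, 15]
BINARY_OP % → 23 % 15 = 8. Stack: [8]
STORE_FAST w → w=8. Stack: []
LOAD_FAST_LOAD_FAST k,y → push 15,-30. Stack: [15, -30]
BINARY_OP - → 15 - -30 = 45. Stack: [45]
LOAD_CONST → push 1. Stack: [45, 1]
BINARY_OP % → 45 % 1 = 0. Stack: [0]
STORE_FAST w → w=0. Stack: []
LOAD_FAST_LOAD_FAST y,k → push -30,15. Stack: [-30, 15]
BINARY_OP ^ → -30 ^ 15 = -19. Stack: [-19]
LOAD_FAST a → push -8. Stack: [-19, -8]
BINARY_OP * → -19 * -8 = 152. Stack: [152]
STORE_FAST p → p=152. Stack: []
LOAD_FAST p → push 152. Stack: [152]
LOAD_CONST → push 8. Stack: [152, 8]
BINARY_OP + → 152 + 8 = 160. Stack: [160]
RETURN_VALUE → return 160.

160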